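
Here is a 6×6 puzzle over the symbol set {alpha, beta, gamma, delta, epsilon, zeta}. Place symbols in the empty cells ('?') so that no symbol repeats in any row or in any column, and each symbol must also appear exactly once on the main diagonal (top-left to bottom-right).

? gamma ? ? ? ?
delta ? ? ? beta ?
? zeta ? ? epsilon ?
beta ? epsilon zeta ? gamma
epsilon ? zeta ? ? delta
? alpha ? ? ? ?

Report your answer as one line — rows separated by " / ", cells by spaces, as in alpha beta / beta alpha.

alpha gamma beta delta zeta epsilon / delta epsilon alpha gamma beta zeta / gamma zeta delta beta epsilon alpha / beta delta epsilon zeta alpha gamma / epsilon beta zeta alpha gamma delta / zeta alpha gamma epsilon delta beta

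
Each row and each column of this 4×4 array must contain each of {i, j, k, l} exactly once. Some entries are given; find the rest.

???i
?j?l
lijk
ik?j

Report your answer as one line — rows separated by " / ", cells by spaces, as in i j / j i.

Cell (r1,c2): row 1 has {i}; column 2 has {i,j,k} → l.
Cell (r1,c3): row 1 has {i,l}; column 3 has {j} → k.
Cell (r2,c1): row 2 has {j,l}; column 1 has {i,l} → k.
Cell (r2,c3): row 2 has {j,k,l}; column 3 has {j,k} → i.
Cell (r4,c3): row 4 has {i,j,k}; column 3 has {i,j,k} → l.
Cell (r1,c1): row 1 has {i,k,l}; column 1 has {i,k,l} → j.

j l k i / k j i l / l i j k / i k l j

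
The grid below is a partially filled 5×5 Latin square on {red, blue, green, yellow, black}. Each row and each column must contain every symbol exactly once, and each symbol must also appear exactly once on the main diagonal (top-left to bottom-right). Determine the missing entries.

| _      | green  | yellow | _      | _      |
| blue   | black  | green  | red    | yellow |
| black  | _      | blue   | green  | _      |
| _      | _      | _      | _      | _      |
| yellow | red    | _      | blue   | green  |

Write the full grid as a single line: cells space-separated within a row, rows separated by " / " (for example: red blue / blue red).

row 1 has {green,yellow}; column 1 has {blue,yellow,black}; the diagonal has {blue,green,black} — only red is left for (r1,c1).
row 1 has {red,green,yellow}; column 4 has {red,blue,green} — only black is left for (r1,c4).
row 1 has {red,green,yellow,black}; column 5 has {green,yellow} — only blue is left for (r1,c5).
row 3 has {blue,green,black}; column 2 has {red,green,black} — only yellow is left for (r3,c2).
row 3 has {blue,green,yellow,black}; column 5 has {blue,green,yellow} — only red is left for (r3,c5).
row 4 is empty so far; column 1 has {red,blue,yellow,black} — only green is left for (r4,c1).
row 4 has {green}; column 2 has {red,green,yellow,black} — only blue is left for (r4,c2).
row 4 has {blue,green}; column 4 has {red,blue,green,black}; the diagonal has {red,blue,green,black} — only yellow is left for (r4,c4).
row 4 has {blue,green,yellow}; column 5 has {red,blue,green,yellow} — only black is left for (r4,c5).
row 5 has {red,blue,green,yellow}; column 3 has {blue,green,yellow} — only black is left for (r5,c3).
row 4 has {blue,green,yellow,black}; column 3 has {blue,green,yellow,black} — only red is left for (r4,c3).

red green yellow black blue / blue black green red yellow / black yellow blue green red / green blue red yellow black / yellow red black blue green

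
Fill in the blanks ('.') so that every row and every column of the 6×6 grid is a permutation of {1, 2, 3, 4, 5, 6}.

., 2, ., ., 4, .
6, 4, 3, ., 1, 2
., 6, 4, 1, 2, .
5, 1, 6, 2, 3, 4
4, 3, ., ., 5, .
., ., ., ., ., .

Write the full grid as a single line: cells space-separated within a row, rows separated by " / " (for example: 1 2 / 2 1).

1 2 5 3 4 6 / 6 4 3 5 1 2 / 3 6 4 1 2 5 / 5 1 6 2 3 4 / 4 3 2 6 5 1 / 2 5 1 4 6 3

Cell (r2,c4): row 2 has {1,2,3,4,6}; column 4 has {1,2} → 5.
Cell (r3,c1): row 3 has {1,2,4,6}; column 1 has {4,5,6} → 3.
Cell (r3,c6): row 3 has {1,2,3,4,6}; column 6 has {2,4} → 5.
Cell (r5,c4): row 5 has {3,4,5}; column 4 has {1,2,5} → 6.
Cell (r5,c6): row 5 has {3,4,5,6}; column 6 has {2,4,5} → 1.
Cell (r6,c2): row 6 is empty so far; column 2 has {1,2,3,4,6} → 5.
Cell (r6,c5): row 6 has {5}; column 5 has {1,2,3,4,5} → 6.
Cell (r6,c6): row 6 has {5,6}; column 6 has {1,2,4,5} → 3.
Cell (r1,c1): row 1 has {2,4}; column 1 has {3,4,5,6} → 1.
Cell (r1,c3): row 1 has {1,2,4}; column 3 has {3,4,6} → 5.
Cell (r1,c4): row 1 has {1,2,4,5}; column 4 has {1,2,5,6} → 3.
Cell (r1,c6): row 1 has {1,2,3,4,5}; column 6 has {1,2,3,4,5} → 6.
Cell (r5,c3): row 5 has {1,3,4,5,6}; column 3 has {3,4,5,6} → 2.
Cell (r6,c1): row 6 has {3,5,6}; column 1 has {1,3,4,5,6} → 2.
Cell (r6,c3): row 6 has {2,3,5,6}; column 3 has {2,3,4,5,6} → 1.
Cell (r6,c4): row 6 has {1,2,3,5,6}; column 4 has {1,2,3,5,6} → 4.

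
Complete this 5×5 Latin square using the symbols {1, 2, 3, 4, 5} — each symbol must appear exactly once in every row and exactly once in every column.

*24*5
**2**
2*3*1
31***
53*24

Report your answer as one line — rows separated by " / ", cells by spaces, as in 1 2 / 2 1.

(r1,c1) = 1
(r1,c4) = 3
(r2,c1) = 4
(r2,c2) = 5
(r2,c4) = 1
(r2,c5) = 3
(r3,c2) = 4
(r3,c4) = 5
(r4,c3) = 5
(r4,c4) = 4
(r4,c5) = 2
(r5,c3) = 1

1 2 4 3 5 / 4 5 2 1 3 / 2 4 3 5 1 / 3 1 5 4 2 / 5 3 1 2 4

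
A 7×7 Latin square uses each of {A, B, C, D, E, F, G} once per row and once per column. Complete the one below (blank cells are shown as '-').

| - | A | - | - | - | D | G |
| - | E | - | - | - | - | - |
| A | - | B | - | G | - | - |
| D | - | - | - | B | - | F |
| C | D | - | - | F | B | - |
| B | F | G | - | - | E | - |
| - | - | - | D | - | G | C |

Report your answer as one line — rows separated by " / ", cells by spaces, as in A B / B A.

F A C B E D G / G E D F C A B / A C B E G F D / D G E A B C F / C D A G F B E / B F G C D E A / E B F D A G C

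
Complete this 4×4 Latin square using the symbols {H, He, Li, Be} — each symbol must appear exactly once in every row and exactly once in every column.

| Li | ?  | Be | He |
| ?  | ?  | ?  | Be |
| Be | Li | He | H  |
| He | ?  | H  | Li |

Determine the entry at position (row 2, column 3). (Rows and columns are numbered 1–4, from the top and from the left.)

(r1,c2): row 1 has {He,Li,Be}; column 2 has {Li}, so it must be H.
(r2,c1): row 2 has {Be}; column 1 has {He,Li,Be}, so it must be H.
(r2,c2): row 2 has {H,Be}; column 2 has {H,Li}, so it must be He.
(r2,c3): row 2 has {H,He,Be}; column 3 has {H,He,Be}, so it must be Li.

Li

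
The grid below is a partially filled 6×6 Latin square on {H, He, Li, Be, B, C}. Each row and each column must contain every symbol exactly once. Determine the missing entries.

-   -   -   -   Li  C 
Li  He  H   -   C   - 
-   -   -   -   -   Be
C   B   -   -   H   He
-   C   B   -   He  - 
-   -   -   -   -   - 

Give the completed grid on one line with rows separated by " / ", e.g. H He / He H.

H Be He B Li C / Li He H Be C B / He H Li C B Be / C B Be Li H He / Be C B H He Li / B Li C He Be H

(r2,c6) = B
(r3,c5) = B
(r6,c5) = Be
(r2,c4) = Be
(r4,c4) = Li
(r5,c4) = H
(r5,c6) = Li
(r6,c6) = H
(r4,c3) = Be
(r5,c1) = Be
(r6,c2) = Li
(r1,c3) = He
(r1,c4) = B
(r3,c2) = H
(r6,c3) = C
(r6,c4) = He
(r1,c1) = H
(r1,c2) = Be
(r3,c1) = He
(r3,c3) = Li
(r3,c4) = C
(r6,c1) = B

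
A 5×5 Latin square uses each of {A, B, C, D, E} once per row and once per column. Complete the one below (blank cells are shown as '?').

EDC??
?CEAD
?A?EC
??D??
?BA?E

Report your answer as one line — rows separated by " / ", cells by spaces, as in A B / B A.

Cell (r1,c4): row 1 has {C,D,E}; column 4 has {A,E} → B.
Cell (r1,c5): row 1 has {B,C,D,E}; column 5 has {C,D,E} → A.
Cell (r2,c1): row 2 has {A,C,D,E}; column 1 has {E} → B.
Cell (r3,c1): row 3 has {A,C,E}; column 1 has {B,E} → D.
Cell (r3,c3): row 3 has {A,C,D,E}; column 3 has {A,C,D,E} → B.
Cell (r4,c2): row 4 has {D}; column 2 has {A,B,C,D} → E.
Cell (r4,c4): row 4 has {D,E}; column 4 has {A,B,E} → C.
Cell (r4,c5): row 4 has {C,D,E}; column 5 has {A,C,D,E} → B.
Cell (r5,c1): row 5 has {A,B,E}; column 1 has {B,D,E} → C.
Cell (r5,c4): row 5 has {A,B,C,E}; column 4 has {A,B,C,E} → D.
Cell (r4,c1): row 4 has {B,C,D,E}; column 1 has {B,C,D,E} → A.

E D C B A / B C E A D / D A B E C / A E D C B / C B A D E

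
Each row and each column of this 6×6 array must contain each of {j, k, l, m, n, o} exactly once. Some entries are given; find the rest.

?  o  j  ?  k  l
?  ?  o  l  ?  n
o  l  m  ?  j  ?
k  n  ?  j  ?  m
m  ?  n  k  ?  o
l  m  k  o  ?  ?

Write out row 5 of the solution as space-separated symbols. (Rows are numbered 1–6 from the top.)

m j n k l o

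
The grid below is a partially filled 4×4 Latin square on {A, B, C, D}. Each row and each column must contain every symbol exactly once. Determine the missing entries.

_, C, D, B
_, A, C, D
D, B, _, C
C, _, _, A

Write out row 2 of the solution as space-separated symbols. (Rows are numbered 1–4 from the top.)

Cell (r1,c1): row 1 has {B,C,D}; column 1 has {C,D} → A.
Cell (r2,c1): row 2 has {A,C,D}; column 1 has {A,C,D} → B.

B A C D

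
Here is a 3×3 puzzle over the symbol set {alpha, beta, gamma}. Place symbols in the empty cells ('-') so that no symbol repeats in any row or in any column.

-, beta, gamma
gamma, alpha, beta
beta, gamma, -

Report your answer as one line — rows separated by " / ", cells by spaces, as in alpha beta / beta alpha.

(r1,c1) = alpha
(r3,c3) = alpha

alpha beta gamma / gamma alpha beta / beta gamma alpha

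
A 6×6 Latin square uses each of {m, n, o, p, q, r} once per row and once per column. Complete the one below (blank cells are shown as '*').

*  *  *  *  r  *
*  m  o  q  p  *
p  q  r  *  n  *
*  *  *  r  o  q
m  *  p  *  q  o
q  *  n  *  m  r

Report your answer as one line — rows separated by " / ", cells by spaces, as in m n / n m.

o n q m r p / r m o q p n / p q r o n m / n p m r o q / m r p n q o / q o n p m r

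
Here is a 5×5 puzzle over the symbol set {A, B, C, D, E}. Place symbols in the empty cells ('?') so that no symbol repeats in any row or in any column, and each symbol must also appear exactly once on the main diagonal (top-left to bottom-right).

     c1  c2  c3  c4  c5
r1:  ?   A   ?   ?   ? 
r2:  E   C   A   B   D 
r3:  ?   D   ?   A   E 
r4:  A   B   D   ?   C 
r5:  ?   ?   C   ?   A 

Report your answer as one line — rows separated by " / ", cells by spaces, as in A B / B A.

At row 1, column 5: row 1 has {A}; column 5 has {A,C,D,E}; that leaves B.
At row 3, column 3: row 3 has {A,D,E}; column 3 has {A,C,D}; the diagonal has {A,C}; that leaves B.
At row 4, column 4: row 4 has {A,B,C,D}; column 4 has {A,B}; the diagonal has {A,B,C}; that leaves E.
At row 5, column 2: row 5 has {A,C}; column 2 has {A,B,C,D}; that leaves E.
At row 5, column 4: row 5 has {A,C,E}; column 4 has {A,B,E}; that leaves D.
At row 1, column 1: row 1 has {A,B}; column 1 has {A,E}; the diagonal has {A,B,C,E}; that leaves D.
At row 1, column 3: row 1 has {A,B,D}; column 3 has {A,B,C,D}; that leaves E.
At row 1, column 4: row 1 has {A,B,D,E}; column 4 has {A,B,D,E}; that leaves C.
At row 3, column 1: row 3 has {A,B,D,E}; column 1 has {A,D,E}; that leaves C.
At row 5, column 1: row 5 has {A,C,D,E}; column 1 has {A,C,D,E}; that leaves B.

D A E C B / E C A B D / C D B A E / A B D E C / B E C D A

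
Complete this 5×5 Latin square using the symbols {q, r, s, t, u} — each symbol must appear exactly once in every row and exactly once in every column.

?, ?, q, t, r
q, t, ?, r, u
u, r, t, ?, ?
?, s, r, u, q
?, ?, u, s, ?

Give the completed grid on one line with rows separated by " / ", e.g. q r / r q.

s u q t r / q t s r u / u r t q s / t s r u q / r q u s t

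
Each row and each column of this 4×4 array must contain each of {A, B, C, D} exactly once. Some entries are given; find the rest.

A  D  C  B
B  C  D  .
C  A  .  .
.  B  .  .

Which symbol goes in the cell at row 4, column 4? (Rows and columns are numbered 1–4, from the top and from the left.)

C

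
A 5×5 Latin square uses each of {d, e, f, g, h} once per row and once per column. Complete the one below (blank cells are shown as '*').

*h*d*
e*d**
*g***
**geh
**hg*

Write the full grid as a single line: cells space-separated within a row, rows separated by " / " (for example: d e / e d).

(r2,c2) = f
(r2,c4) = h
(r2,c5) = g
(r3,c4) = f
(r4,c2) = d
(r5,c2) = e
(r3,c3) = e
(r3,c5) = d
(r4,c1) = f
(r5,c1) = d
(r5,c5) = f
(r1,c1) = g
(r1,c3) = f
(r1,c5) = e
(r3,c1) = h

g h f d e / e f d h g / h g e f d / f d g e h / d e h g f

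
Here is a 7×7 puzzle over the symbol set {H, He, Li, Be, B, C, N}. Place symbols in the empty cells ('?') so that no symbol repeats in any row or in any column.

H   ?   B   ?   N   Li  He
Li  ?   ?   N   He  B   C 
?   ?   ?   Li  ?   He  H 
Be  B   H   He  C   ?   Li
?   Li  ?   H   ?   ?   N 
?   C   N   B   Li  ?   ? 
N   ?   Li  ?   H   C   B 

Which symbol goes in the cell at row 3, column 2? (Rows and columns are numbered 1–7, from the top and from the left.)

At row 1, column 2: row 1 has {H,He,Li,B,N}; column 2 has {Li,B,C}; that leaves Be.
At row 1, column 4: row 1 has {H,He,Li,Be,B,N}; column 4 has {H,He,Li,B,N}; that leaves C.
At row 2, column 2: row 2 has {He,Li,B,C,N}; column 2 has {Li,Be,B,C}; that leaves H.
At row 2, column 3: row 2 has {H,He,Li,B,C,N}; column 3 has {H,Li,B,N}; that leaves Be.
At row 3, column 2: row 3 has {H,He,Li}; column 2 has {H,Li,Be,B,C}; that leaves N.

N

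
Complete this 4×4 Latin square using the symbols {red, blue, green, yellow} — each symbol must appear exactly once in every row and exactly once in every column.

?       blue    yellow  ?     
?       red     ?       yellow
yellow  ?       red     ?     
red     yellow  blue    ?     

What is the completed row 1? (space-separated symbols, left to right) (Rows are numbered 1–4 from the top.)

green blue yellow red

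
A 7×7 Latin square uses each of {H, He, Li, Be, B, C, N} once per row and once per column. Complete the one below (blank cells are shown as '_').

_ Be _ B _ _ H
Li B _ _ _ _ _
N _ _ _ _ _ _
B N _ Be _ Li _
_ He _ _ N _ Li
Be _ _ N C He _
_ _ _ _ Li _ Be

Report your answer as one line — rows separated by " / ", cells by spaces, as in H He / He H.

C Be Li B He N H / Li B C He Be H N / N H Be Li B C He / B N He Be H Li C / H He B C N Be Li / Be Li H N C He B / He C N H Li B Be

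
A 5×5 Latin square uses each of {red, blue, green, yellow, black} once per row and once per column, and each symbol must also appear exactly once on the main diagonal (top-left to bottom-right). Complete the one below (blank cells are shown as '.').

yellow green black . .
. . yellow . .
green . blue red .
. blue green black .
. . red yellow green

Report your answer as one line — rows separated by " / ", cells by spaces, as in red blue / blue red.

yellow green black blue red / black red yellow green blue / green yellow blue red black / red blue green black yellow / blue black red yellow green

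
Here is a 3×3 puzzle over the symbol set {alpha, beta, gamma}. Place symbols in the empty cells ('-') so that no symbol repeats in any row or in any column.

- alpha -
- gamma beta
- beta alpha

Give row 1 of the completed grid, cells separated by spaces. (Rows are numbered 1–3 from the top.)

beta alpha gamma

Cell (r1,c3): row 1 has {alpha}; column 3 has {alpha,beta} → gamma.
Cell (r2,c1): row 2 has {beta,gamma}; column 1 is empty so far → alpha.
Cell (r3,c1): row 3 has {alpha,beta}; column 1 has {alpha} → gamma.
Cell (r1,c1): row 1 has {alpha,gamma}; column 1 has {alpha,gamma} → beta.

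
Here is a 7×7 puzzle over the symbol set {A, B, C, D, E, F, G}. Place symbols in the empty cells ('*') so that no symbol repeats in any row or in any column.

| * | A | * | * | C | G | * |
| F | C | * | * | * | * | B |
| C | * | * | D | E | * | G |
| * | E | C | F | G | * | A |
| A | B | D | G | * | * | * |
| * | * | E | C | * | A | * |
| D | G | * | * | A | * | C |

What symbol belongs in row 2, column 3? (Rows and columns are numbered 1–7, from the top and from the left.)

G

(r2,c5): row 2 has {B,C,F}; column 5 has {A,C,E,G}, so it must be D.
(r2,c6): row 2 has {B,C,D,F}; column 6 has {A,G}, so it must be E.
(r3,c2): row 3 has {C,D,E,G}; column 2 has {A,B,C,E,G}, so it must be F.
(r3,c6): row 3 has {C,D,E,F,G}; column 6 has {A,E,G}, so it must be B.
(r4,c1): row 4 has {A,C,E,F,G}; column 1 has {A,C,D,F}, so it must be B.
(r4,c6): row 4 has {A,B,C,E,F,G}; column 6 has {A,B,E,G}, so it must be D.
(r5,c5): row 5 has {A,B,D,G}; column 5 has {A,C,D,E,G}, so it must be F.
(r5,c6): row 5 has {A,B,D,F,G}; column 6 has {A,B,D,E,G}, so it must be C.
(r5,c7): row 5 has {A,B,C,D,F,G}; column 7 has {A,B,C,G}, so it must be E.
(r6,c1): row 6 has {A,C,E}; column 1 has {A,B,C,D,F}, so it must be G.
(r6,c2): row 6 has {A,C,E,G}; column 2 has {A,B,C,E,F,G}, so it must be D.
(r6,c5): row 6 has {A,C,D,E,G}; column 5 has {A,C,D,E,F,G}, so it must be B.
(r6,c7): row 6 has {A,B,C,D,E,G}; column 7 has {A,B,C,E,G}, so it must be F.
(r7,c6): row 7 has {A,C,D,G}; column 6 has {A,B,C,D,E,G}, so it must be F.
(r1,c1): row 1 has {A,C,G}; column 1 has {A,B,C,D,F,G}, so it must be E.
(r1,c4): row 1 has {A,C,E,G}; column 4 has {C,D,F,G}, so it must be B.
(r1,c7): row 1 has {A,B,C,E,G}; column 7 has {A,B,C,E,F,G}, so it must be D.
(r2,c4): row 2 has {B,C,D,E,F}; column 4 has {B,C,D,F,G}, so it must be A.
(r3,c3): row 3 has {B,C,D,E,F,G}; column 3 has {C,D,E}, so it must be A.
(r7,c3): row 7 has {A,C,D,F,G}; column 3 has {A,C,D,E}, so it must be B.
(r7,c4): row 7 has {A,B,C,D,F,G}; column 4 has {A,B,C,D,F,G}, so it must be E.
(r1,c3): row 1 has {A,B,C,D,E,G}; column 3 has {A,B,C,D,E}, so it must be F.
(r2,c3): row 2 has {A,B,C,D,E,F}; column 3 has {A,B,C,D,E,F}, so it must be G.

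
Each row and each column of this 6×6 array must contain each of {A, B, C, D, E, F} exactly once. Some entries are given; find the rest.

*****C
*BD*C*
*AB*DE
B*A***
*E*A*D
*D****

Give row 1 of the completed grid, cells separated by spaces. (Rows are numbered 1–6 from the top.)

Cell (r1,c2): row 1 has {C}; column 2 has {A,B,D,E} → F.
Cell (r1,c3): row 1 has {C,F}; column 3 has {A,B,D} → E.
Cell (r4,c2): row 4 has {A,B}; column 2 has {A,B,D,E,F} → C.
Cell (r4,c6): row 4 has {A,B,C}; column 6 has {C,D,E} → F.
Cell (r2,c6): row 2 has {B,C,D}; column 6 has {C,D,E,F} → A.
Cell (r4,c5): row 4 has {A,B,C,F}; column 5 has {C,D} → E.
Cell (r6,c6): row 6 has {D}; column 6 has {A,C,D,E,F} → B.
Cell (r4,c4): row 4 has {A,B,C,E,F}; column 4 has {A} → D.
Cell (r1,c4): row 1 has {C,E,F}; column 4 has {A,D} → B.
Cell (r1,c5): row 1 has {B,C,E,F}; column 5 has {C,D,E} → A.
Cell (r6,c5): row 6 has {B,D}; column 5 has {A,C,D,E} → F.
Cell (r1,c1): row 1 has {A,B,C,E,F}; column 1 has {B} → D.

D F E B A C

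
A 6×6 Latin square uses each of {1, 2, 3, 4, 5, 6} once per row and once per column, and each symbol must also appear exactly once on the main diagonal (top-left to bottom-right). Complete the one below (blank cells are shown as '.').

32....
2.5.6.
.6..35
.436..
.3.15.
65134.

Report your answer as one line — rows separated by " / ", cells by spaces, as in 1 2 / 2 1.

3 2 6 5 1 4 / 2 1 5 4 6 3 / 1 6 4 2 3 5 / 5 4 3 6 2 1 / 4 3 2 1 5 6 / 6 5 1 3 4 2

(r1,c5): row 1 has {2,3}; column 5 has {3,4,5,6}, so it must be 1.
(r2,c2): row 2 has {2,5,6}; column 2 has {2,3,4,5,6}; the diagonal has {3,5,6}, so it must be 1.
(r2,c4): row 2 has {1,2,5,6}; column 4 has {1,3,6}, so it must be 4.
(r2,c6): row 2 has {1,2,4,5,6}; column 6 has {5}, so it must be 3.
(r3,c4): row 3 has {3,5,6}; column 4 has {1,3,4,6}, so it must be 2.
(r4,c5): row 4 has {3,4,6}; column 5 has {1,3,4,5,6}, so it must be 2.
(r4,c6): row 4 has {2,3,4,6}; column 6 has {3,5}, so it must be 1.
(r5,c1): row 5 has {1,3,5}; column 1 has {2,3,6}, so it must be 4.
(r6,c6): row 6 has {1,3,4,5,6}; column 6 has {1,3,5}; the diagonal has {1,3,5,6}, so it must be 2.
(r1,c4): row 1 has {1,2,3}; column 4 has {1,2,3,4,6}, so it must be 5.
(r3,c1): row 3 has {2,3,5,6}; column 1 has {2,3,4,6}, so it must be 1.
(r3,c3): row 3 has {1,2,3,5,6}; column 3 has {1,3,5}; the diagonal has {1,2,3,5,6}, so it must be 4.
(r4,c1): row 4 has {1,2,3,4,6}; column 1 has {1,2,3,4,6}, so it must be 5.
(r5,c6): row 5 has {1,3,4,5}; column 6 has {1,2,3,5}, so it must be 6.
(r1,c3): row 1 has {1,2,3,5}; column 3 has {1,3,4,5}, so it must be 6.
(r1,c6): row 1 has {1,2,3,5,6}; column 6 has {1,2,3,5,6}, so it must be 4.
(r5,c3): row 5 has {1,3,4,5,6}; column 3 has {1,3,4,5,6}, so it must be 2.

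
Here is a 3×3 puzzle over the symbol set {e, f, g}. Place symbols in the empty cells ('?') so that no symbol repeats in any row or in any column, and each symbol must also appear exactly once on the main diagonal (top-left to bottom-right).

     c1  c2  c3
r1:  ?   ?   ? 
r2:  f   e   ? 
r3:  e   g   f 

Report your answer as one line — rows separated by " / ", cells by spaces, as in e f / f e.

g f e / f e g / e g f

(r1,c1) = g
(r1,c2) = f
(r1,c3) = e
(r2,c3) = g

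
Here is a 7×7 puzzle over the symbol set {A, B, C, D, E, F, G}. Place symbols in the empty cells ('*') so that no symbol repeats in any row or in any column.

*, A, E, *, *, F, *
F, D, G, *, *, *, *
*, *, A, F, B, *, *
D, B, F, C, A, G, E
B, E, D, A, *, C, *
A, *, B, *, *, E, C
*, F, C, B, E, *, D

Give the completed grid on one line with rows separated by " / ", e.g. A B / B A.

C A E G D F B / F D G E C B A / E C A F B D G / D B F C A G E / B E D A G C F / A G B D F E C / G F C B E A D

row 2 has {D,F,G}; column 4 has {A,B,C,F} — only E is left for (r2,c4).
row 2 has {D,E,F,G}; column 5 has {A,B,E} — only C is left for (r2,c5).
row 3 has {A,B,F}; column 6 has {C,E,F,G} — only D is left for (r3,c6).
row 3 has {A,B,D,F}; column 7 has {C,D,E} — only G is left for (r3,c7).
row 5 has {A,B,C,D,E}; column 7 has {C,D,E,G} — only F is left for (r5,c7).
row 6 has {A,B,C,E}; column 2 has {A,B,D,E,F} — only G is left for (r6,c2).
row 6 has {A,B,C,E,G}; column 4 has {A,B,C,E,F} — only D is left for (r6,c4).
row 6 has {A,B,C,D,E,G}; column 5 has {A,B,C,E} — only F is left for (r6,c5).
row 7 has {B,C,D,E,F}; column 1 has {A,B,D,F} — only G is left for (r7,c1).
row 7 has {B,C,D,E,F,G}; column 6 has {C,D,E,F,G} — only A is left for (r7,c6).
row 1 has {A,E,F}; column 1 has {A,B,D,F,G} — only C is left for (r1,c1).
row 1 has {A,C,E,F}; column 4 has {A,B,C,D,E,F} — only G is left for (r1,c4).
row 1 has {A,C,E,F,G}; column 5 has {A,B,C,E,F} — only D is left for (r1,c5).
row 1 has {A,C,D,E,F,G}; column 7 has {C,D,E,F,G} — only B is left for (r1,c7).
row 2 has {C,D,E,F,G}; column 6 has {A,C,D,E,F,G} — only B is left for (r2,c6).
row 2 has {B,C,D,E,F,G}; column 7 has {B,C,D,E,F,G} — only A is left for (r2,c7).
row 3 has {A,B,D,F,G}; column 1 has {A,B,C,D,F,G} — only E is left for (r3,c1).
row 3 has {A,B,D,E,F,G}; column 2 has {A,B,D,E,F,G} — only C is left for (r3,c2).
row 5 has {A,B,C,D,E,F}; column 5 has {A,B,C,D,E,F} — only G is left for (r5,c5).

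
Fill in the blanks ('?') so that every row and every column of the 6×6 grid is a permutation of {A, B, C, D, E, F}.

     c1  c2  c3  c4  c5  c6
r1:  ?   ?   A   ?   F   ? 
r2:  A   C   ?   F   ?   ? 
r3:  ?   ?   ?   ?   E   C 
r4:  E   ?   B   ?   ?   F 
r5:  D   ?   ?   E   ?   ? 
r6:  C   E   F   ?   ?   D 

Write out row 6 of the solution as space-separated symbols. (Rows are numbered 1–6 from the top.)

At row 1, column 1: row 1 has {A,F}; column 1 has {A,C,D,E}; that leaves B.
At row 1, column 2: row 1 has {A,B,F}; column 2 has {C,E}; that leaves D.
At row 1, column 4: row 1 has {A,B,D,F}; column 4 has {E,F}; that leaves C.
At row 1, column 6: row 1 has {A,B,C,D,F}; column 6 has {C,D,F}; that leaves E.
At row 2, column 6: row 2 has {A,C,F}; column 6 has {C,D,E,F}; that leaves B.
At row 3, column 1: row 3 has {C,E}; column 1 has {A,B,C,D,E}; that leaves F.
At row 3, column 3: row 3 has {C,E,F}; column 3 has {A,B,F}; that leaves D.
At row 4, column 2: row 4 has {B,E,F}; column 2 has {C,D,E}; that leaves A.
At row 4, column 4: row 4 has {A,B,E,F}; column 4 has {C,E,F}; that leaves D.
At row 4, column 5: row 4 has {A,B,D,E,F}; column 5 has {E,F}; that leaves C.
At row 5, column 3: row 5 has {D,E}; column 3 has {A,B,D,F}; that leaves C.
At row 5, column 6: row 5 has {C,D,E}; column 6 has {B,C,D,E,F}; that leaves A.
At row 2, column 3: row 2 has {A,B,C,F}; column 3 has {A,B,C,D,F}; that leaves E.
At row 2, column 5: row 2 has {A,B,C,E,F}; column 5 has {C,E,F}; that leaves D.
At row 3, column 2: row 3 has {C,D,E,F}; column 2 has {A,C,D,E}; that leaves B.
At row 3, column 4: row 3 has {B,C,D,E,F}; column 4 has {C,D,E,F}; that leaves A.
At row 5, column 2: row 5 has {A,C,D,E}; column 2 has {A,B,C,D,E}; that leaves F.
At row 5, column 5: row 5 has {A,C,D,E,F}; column 5 has {C,D,E,F}; that leaves B.
At row 6, column 4: row 6 has {C,D,E,F}; column 4 has {A,C,D,E,F}; that leaves B.
At row 6, column 5: row 6 has {B,C,D,E,F}; column 5 has {B,C,D,E,F}; that leaves A.

C E F B A D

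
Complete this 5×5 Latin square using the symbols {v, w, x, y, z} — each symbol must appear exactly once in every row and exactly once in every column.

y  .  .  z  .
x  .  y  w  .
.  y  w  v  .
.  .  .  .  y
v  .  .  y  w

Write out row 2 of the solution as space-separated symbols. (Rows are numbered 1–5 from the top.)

x v y w z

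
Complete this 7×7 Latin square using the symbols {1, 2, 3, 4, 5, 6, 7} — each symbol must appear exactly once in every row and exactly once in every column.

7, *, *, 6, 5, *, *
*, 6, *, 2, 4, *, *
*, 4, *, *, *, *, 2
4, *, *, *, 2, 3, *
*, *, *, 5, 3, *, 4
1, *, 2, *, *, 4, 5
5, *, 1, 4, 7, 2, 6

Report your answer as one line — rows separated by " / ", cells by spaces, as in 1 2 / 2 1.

7 2 4 6 5 1 3 / 3 6 5 2 4 7 1 / 6 4 3 7 1 5 2 / 4 5 6 1 2 3 7 / 2 1 7 5 3 6 4 / 1 7 2 3 6 4 5 / 5 3 1 4 7 2 6

(r1,c6) = 1
(r1,c7) = 3
(r2,c1) = 3
(r3,c1) = 6
(r3,c5) = 1
(r5,c1) = 2
(r6,c5) = 6
(r7,c2) = 3
(r1,c2) = 2
(r1,c3) = 4
(r6,c2) = 7
(r6,c4) = 3
(r3,c4) = 7
(r3,c6) = 5
(r4,c4) = 1
(r4,c7) = 7
(r5,c2) = 1
(r2,c6) = 7
(r2,c7) = 1
(r3,c3) = 3
(r4,c2) = 5
(r4,c3) = 6
(r5,c3) = 7
(r5,c6) = 6
(r2,c3) = 5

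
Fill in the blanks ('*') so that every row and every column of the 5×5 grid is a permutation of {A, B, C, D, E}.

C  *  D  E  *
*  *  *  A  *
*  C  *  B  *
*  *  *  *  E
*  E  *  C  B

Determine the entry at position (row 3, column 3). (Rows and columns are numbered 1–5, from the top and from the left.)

(r1,c5): row 1 has {C,D,E}; column 5 has {B,E}, so it must be A.
(r3,c5): row 3 has {B,C}; column 5 has {A,B,E}, so it must be D.
(r4,c4): row 4 has {E}; column 4 has {A,B,C,E}, so it must be D.
(r5,c3): row 5 has {B,C,E}; column 3 has {D}, so it must be A.
(r1,c2): row 1 has {A,C,D,E}; column 2 has {C,E}, so it must be B.
(r2,c2): row 2 has {A}; column 2 has {B,C,E}, so it must be D.
(r2,c5): row 2 has {A,D}; column 5 has {A,B,D,E}, so it must be C.
(r3,c3): row 3 has {B,C,D}; column 3 has {A,D}, so it must be E.

E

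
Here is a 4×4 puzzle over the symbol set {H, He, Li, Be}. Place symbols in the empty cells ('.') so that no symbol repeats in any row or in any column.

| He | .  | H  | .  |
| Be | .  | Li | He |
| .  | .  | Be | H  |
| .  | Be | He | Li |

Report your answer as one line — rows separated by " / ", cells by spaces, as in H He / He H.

He Li H Be / Be H Li He / Li He Be H / H Be He Li

Cell (r1,c2): row 1 has {H,He}; column 2 has {Be} → Li.
Cell (r1,c4): row 1 has {H,He,Li}; column 4 has {H,He,Li} → Be.
Cell (r2,c2): row 2 has {He,Li,Be}; column 2 has {Li,Be} → H.
Cell (r3,c1): row 3 has {H,Be}; column 1 has {He,Be} → Li.
Cell (r3,c2): row 3 has {H,Li,Be}; column 2 has {H,Li,Be} → He.
Cell (r4,c1): row 4 has {He,Li,Be}; column 1 has {He,Li,Be} → H.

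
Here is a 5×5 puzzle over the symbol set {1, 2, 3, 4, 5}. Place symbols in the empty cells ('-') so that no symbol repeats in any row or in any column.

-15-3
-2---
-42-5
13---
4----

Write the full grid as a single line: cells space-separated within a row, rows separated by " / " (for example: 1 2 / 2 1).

row 1 has {1,3,5}; column 1 has {1,4} — only 2 is left for (r1,c1).
row 1 has {1,2,3,5}; column 4 is empty so far — only 4 is left for (r1,c4).
row 3 has {2,4,5}; column 1 has {1,2,4} — only 3 is left for (r3,c1).
row 3 has {2,3,4,5}; column 4 has {4} — only 1 is left for (r3,c4).
row 4 has {1,3}; column 3 has {2,5} — only 4 is left for (r4,c3).
row 4 has {1,3,4}; column 5 has {3,5} — only 2 is left for (r4,c5).
row 5 has {4}; column 2 has {1,2,3,4} — only 5 is left for (r5,c2).
row 5 has {4,5}; column 5 has {2,3,5} — only 1 is left for (r5,c5).
row 2 has {2}; column 1 has {1,2,3,4} — only 5 is left for (r2,c1).
row 2 has {2,5}; column 4 has {1,4} — only 3 is left for (r2,c4).
row 2 has {2,3,5}; column 5 has {1,2,3,5} — only 4 is left for (r2,c5).
row 4 has {1,2,3,4}; column 4 has {1,3,4} — only 5 is left for (r4,c4).
row 5 has {1,4,5}; column 3 has {2,4,5} — only 3 is left for (r5,c3).
row 5 has {1,3,4,5}; column 4 has {1,3,4,5} — only 2 is left for (r5,c4).
row 2 has {2,3,4,5}; column 3 has {2,3,4,5} — only 1 is left for (r2,c3).

2 1 5 4 3 / 5 2 1 3 4 / 3 4 2 1 5 / 1 3 4 5 2 / 4 5 3 2 1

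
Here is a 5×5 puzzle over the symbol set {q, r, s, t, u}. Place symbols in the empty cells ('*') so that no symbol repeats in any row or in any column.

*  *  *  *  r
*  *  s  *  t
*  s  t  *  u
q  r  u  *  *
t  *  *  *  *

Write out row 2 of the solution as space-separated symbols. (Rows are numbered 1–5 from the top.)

u q s r t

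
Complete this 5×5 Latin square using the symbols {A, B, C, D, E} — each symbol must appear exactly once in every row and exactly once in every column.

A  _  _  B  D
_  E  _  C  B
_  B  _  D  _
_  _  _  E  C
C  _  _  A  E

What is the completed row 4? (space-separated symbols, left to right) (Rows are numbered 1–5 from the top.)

B A D E C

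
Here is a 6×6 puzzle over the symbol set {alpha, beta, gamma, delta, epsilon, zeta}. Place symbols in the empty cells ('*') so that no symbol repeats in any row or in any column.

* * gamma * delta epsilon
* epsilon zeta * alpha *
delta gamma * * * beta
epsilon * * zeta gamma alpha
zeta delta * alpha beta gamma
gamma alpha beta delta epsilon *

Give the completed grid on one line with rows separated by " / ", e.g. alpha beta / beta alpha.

alpha zeta gamma beta delta epsilon / beta epsilon zeta gamma alpha delta / delta gamma alpha epsilon zeta beta / epsilon beta delta zeta gamma alpha / zeta delta epsilon alpha beta gamma / gamma alpha beta delta epsilon zeta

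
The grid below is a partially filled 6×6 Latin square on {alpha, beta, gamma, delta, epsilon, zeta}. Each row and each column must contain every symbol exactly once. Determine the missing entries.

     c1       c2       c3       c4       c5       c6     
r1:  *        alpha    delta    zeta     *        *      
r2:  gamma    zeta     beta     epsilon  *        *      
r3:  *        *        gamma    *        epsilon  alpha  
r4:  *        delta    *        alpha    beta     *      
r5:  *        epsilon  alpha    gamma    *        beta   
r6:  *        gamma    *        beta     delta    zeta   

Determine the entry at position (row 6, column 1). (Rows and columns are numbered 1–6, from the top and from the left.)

alpha

At row 1, column 5: row 1 has {alpha,delta,zeta}; column 5 has {beta,delta,epsilon}; that leaves gamma.
At row 1, column 6: row 1 has {alpha,gamma,delta,zeta}; column 6 has {alpha,beta,zeta}; that leaves epsilon.
At row 2, column 5: row 2 has {beta,gamma,epsilon,zeta}; column 5 has {beta,gamma,delta,epsilon}; that leaves alpha.
At row 2, column 6: row 2 has {alpha,beta,gamma,epsilon,zeta}; column 6 has {alpha,beta,epsilon,zeta}; that leaves delta.
At row 3, column 2: row 3 has {alpha,gamma,epsilon}; column 2 has {alpha,gamma,delta,epsilon,zeta}; that leaves beta.
At row 3, column 4: row 3 has {alpha,beta,gamma,epsilon}; column 4 has {alpha,beta,gamma,epsilon,zeta}; that leaves delta.
At row 4, column 6: row 4 has {alpha,beta,delta}; column 6 has {alpha,beta,delta,epsilon,zeta}; that leaves gamma.
At row 5, column 5: row 5 has {alpha,beta,gamma,epsilon}; column 5 has {alpha,beta,gamma,delta,epsilon}; that leaves zeta.
At row 6, column 3: row 6 has {beta,gamma,delta,zeta}; column 3 has {alpha,beta,gamma,delta}; that leaves epsilon.
At row 1, column 1: row 1 has {alpha,gamma,delta,epsilon,zeta}; column 1 has {gamma}; that leaves beta.
At row 3, column 1: row 3 has {alpha,beta,gamma,delta,epsilon}; column 1 has {beta,gamma}; that leaves zeta.
At row 4, column 1: row 4 has {alpha,beta,gamma,delta}; column 1 has {beta,gamma,zeta}; that leaves epsilon.
At row 4, column 3: row 4 has {alpha,beta,gamma,delta,epsilon}; column 3 has {alpha,beta,gamma,delta,epsilon}; that leaves zeta.
At row 5, column 1: row 5 has {alpha,beta,gamma,epsilon,zeta}; column 1 has {beta,gamma,epsilon,zeta}; that leaves delta.
At row 6, column 1: row 6 has {beta,gamma,delta,epsilon,zeta}; column 1 has {beta,gamma,delta,epsilon,zeta}; that leaves alpha.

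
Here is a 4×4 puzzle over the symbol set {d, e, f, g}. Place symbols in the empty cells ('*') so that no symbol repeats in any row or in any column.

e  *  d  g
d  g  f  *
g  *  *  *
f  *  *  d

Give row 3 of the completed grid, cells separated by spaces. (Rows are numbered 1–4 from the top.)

(r1,c2) = f
(r2,c4) = e
(r3,c3) = e
(r3,c4) = f
(r4,c2) = e
(r4,c3) = g
(r3,c2) = d

g d e f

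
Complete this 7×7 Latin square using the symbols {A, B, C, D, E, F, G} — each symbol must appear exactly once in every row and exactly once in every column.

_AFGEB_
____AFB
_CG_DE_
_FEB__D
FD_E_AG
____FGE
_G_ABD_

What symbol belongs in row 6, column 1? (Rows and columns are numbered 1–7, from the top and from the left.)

C

At row 1, column 7: row 1 has {A,B,E,F,G}; column 7 has {B,D,E,G}; that leaves C.
At row 2, column 2: row 2 has {A,B,F}; column 2 has {A,C,D,F,G}; that leaves E.
At row 3, column 4: row 3 has {C,D,E,G}; column 4 has {A,B,E,G}; that leaves F.
At row 3, column 7: row 3 has {C,D,E,F,G}; column 7 has {B,C,D,E,G}; that leaves A.
At row 4, column 6: row 4 has {B,D,E,F}; column 6 has {A,B,D,E,F,G}; that leaves C.
At row 5, column 5: row 5 has {A,D,E,F,G}; column 5 has {A,B,D,E,F}; that leaves C.
At row 6, column 2: row 6 has {E,F,G}; column 2 has {A,C,D,E,F,G}; that leaves B.
At row 7, column 3: row 7 has {A,B,D,G}; column 3 has {E,F,G}; that leaves C.
At row 7, column 7: row 7 has {A,B,C,D,G}; column 7 has {A,B,C,D,E,G}; that leaves F.
At row 1, column 1: row 1 has {A,B,C,E,F,G}; column 1 has {F}; that leaves D.
At row 2, column 3: row 2 has {A,B,E,F}; column 3 has {C,E,F,G}; that leaves D.
At row 2, column 4: row 2 has {A,B,D,E,F}; column 4 has {A,B,E,F,G}; that leaves C.
At row 3, column 1: row 3 has {A,C,D,E,F,G}; column 1 has {D,F}; that leaves B.
At row 4, column 5: row 4 has {B,C,D,E,F}; column 5 has {A,B,C,D,E,F}; that leaves G.
At row 5, column 3: row 5 has {A,C,D,E,F,G}; column 3 has {C,D,E,F,G}; that leaves B.
At row 6, column 3: row 6 has {B,E,F,G}; column 3 has {B,C,D,E,F,G}; that leaves A.
At row 6, column 4: row 6 has {A,B,E,F,G}; column 4 has {A,B,C,E,F,G}; that leaves D.
At row 7, column 1: row 7 has {A,B,C,D,F,G}; column 1 has {B,D,F}; that leaves E.
At row 2, column 1: row 2 has {A,B,C,D,E,F}; column 1 has {B,D,E,F}; that leaves G.
At row 4, column 1: row 4 has {B,C,D,E,F,G}; column 1 has {B,D,E,F,G}; that leaves A.
At row 6, column 1: row 6 has {A,B,D,E,F,G}; column 1 has {A,B,D,E,F,G}; that leaves C.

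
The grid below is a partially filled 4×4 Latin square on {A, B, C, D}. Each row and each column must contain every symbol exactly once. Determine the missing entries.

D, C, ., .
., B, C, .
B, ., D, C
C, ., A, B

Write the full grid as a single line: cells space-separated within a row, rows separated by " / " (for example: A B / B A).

D C B A / A B C D / B A D C / C D A B

Cell (r1,c3): row 1 has {C,D}; column 3 has {A,C,D} → B.
Cell (r1,c4): row 1 has {B,C,D}; column 4 has {B,C} → A.
Cell (r2,c1): row 2 has {B,C}; column 1 has {B,C,D} → A.
Cell (r2,c4): row 2 has {A,B,C}; column 4 has {A,B,C} → D.
Cell (r3,c2): row 3 has {B,C,D}; column 2 has {B,C} → A.
Cell (r4,c2): row 4 has {A,B,C}; column 2 has {A,B,C} → D.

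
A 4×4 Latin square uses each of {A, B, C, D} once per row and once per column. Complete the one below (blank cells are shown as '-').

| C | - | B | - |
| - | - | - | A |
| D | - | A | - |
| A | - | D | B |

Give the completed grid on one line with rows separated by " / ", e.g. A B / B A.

C A B D / B D C A / D B A C / A C D B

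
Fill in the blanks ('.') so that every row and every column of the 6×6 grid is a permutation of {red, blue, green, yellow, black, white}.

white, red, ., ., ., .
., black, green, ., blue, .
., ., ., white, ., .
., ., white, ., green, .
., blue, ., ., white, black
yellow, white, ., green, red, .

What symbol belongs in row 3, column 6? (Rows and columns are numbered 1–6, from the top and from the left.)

yellow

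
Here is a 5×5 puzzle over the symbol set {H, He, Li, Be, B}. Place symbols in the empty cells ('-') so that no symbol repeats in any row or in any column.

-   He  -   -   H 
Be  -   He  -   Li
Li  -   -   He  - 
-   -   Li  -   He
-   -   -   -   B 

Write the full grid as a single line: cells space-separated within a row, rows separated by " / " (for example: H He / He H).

B He Be Li H / Be B He H Li / Li H B He Be / H Be Li B He / He Li H Be B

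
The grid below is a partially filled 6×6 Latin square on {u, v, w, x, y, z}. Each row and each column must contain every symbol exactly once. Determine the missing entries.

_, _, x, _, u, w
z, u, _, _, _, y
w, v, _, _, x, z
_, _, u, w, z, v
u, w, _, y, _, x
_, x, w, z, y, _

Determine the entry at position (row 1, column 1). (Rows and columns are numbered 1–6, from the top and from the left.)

(r1,c4) = v
(r2,c3) = v
(r2,c4) = x
(r2,c5) = w
(r3,c3) = y
(r3,c4) = u
(r4,c2) = y
(r5,c3) = z
(r5,c5) = v
(r6,c1) = v
(r6,c6) = u
(r1,c1) = y

y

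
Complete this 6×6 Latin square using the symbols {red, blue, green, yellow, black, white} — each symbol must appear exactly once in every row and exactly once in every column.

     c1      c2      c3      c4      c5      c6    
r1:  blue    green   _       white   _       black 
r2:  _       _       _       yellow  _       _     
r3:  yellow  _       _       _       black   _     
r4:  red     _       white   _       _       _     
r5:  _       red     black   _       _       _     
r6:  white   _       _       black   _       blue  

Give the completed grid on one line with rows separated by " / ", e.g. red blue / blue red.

row 5 has {red,black}; column 1 has {red,blue,yellow,white} — only green is left for (r5,c1).
row 5 has {red,green,black}; column 4 has {yellow,black,white} — only blue is left for (r5,c4).
row 6 has {blue,black,white}; column 2 has {red,green} — only yellow is left for (r6,c2).
row 2 has {yellow}; column 1 has {red,blue,green,yellow,white} — only black is left for (r2,c1).
row 4 has {red,white}; column 4 has {blue,yellow,black,white} — only green is left for (r4,c4).
row 4 has {red,green,white}; column 6 has {blue,black} — only yellow is left for (r4,c6).
row 5 has {red,blue,green,black}; column 6 has {blue,yellow,black} — only white is left for (r5,c6).
row 3 has {yellow,black}; column 4 has {blue,green,yellow,black,white} — only red is left for (r3,c4).
row 3 has {red,yellow,black}; column 6 has {blue,yellow,black,white} — only green is left for (r3,c6).
row 4 has {red,green,yellow,white}; column 5 has {black} — only blue is left for (r4,c5).
row 5 has {red,blue,green,black,white}; column 5 has {blue,black} — only yellow is left for (r5,c5).
row 1 has {blue,green,black,white}; column 5 has {blue,yellow,black} — only red is left for (r1,c5).
row 2 has {yellow,black}; column 6 has {blue,green,yellow,black,white} — only red is left for (r2,c6).
row 3 has {red,green,yellow,black}; column 3 has {black,white} — only blue is left for (r3,c3).
row 4 has {red,blue,green,yellow,white}; column 2 has {red,green,yellow} — only black is left for (r4,c2).
row 6 has {blue,yellow,black,white}; column 5 has {red,blue,yellow,black} — only green is left for (r6,c5).
row 1 has {red,blue,green,black,white}; column 3 has {blue,black,white} — only yellow is left for (r1,c3).
row 2 has {red,yellow,black}; column 3 has {blue,yellow,black,white} — only green is left for (r2,c3).
row 2 has {red,green,yellow,black}; column 5 has {red,blue,green,yellow,black} — only white is left for (r2,c5).
row 3 has {red,blue,green,yellow,black}; column 2 has {red,green,yellow,black} — only white is left for (r3,c2).
row 6 has {blue,green,yellow,black,white}; column 3 has {blue,green,yellow,black,white} — only red is left for (r6,c3).
row 2 has {red,green,yellow,black,white}; column 2 has {red,green,yellow,black,white} — only blue is left for (r2,c2).

blue green yellow white red black / black blue green yellow white red / yellow white blue red black green / red black white green blue yellow / green red black blue yellow white / white yellow red black green blue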